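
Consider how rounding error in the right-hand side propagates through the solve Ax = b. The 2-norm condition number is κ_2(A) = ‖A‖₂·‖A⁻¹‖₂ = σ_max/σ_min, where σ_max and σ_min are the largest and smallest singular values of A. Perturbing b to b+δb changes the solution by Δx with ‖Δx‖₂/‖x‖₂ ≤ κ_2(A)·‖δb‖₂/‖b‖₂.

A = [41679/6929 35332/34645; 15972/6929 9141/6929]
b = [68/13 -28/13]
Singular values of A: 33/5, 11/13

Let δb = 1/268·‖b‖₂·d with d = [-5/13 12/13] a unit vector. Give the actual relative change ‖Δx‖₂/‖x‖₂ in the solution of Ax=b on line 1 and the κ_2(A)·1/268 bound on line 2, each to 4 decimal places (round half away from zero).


largest singular value 33/5, smallest 11/13
condition number: (33/5) ÷ (11/13) = 7.8000
bound on ‖Δx‖/‖x‖: κ·ε = 7.8000·1/268 = 0.0291
solve Ax = b  →  x = [1.6290 -4.4789]
‖b‖₂ = 5.6569 and ‖x‖₂ = 4.7660
δb = ε·‖b‖·d = [-0.0081 0.0195]; solving A·Δx = δb gives ‖Δx‖ = 0.0249
realised ‖Δx‖/‖x‖ = 0.0052
so the bound overstates the realised error by a factor of ≈ 5.5606 (computed from the unrounded values)

0.0052
0.0291


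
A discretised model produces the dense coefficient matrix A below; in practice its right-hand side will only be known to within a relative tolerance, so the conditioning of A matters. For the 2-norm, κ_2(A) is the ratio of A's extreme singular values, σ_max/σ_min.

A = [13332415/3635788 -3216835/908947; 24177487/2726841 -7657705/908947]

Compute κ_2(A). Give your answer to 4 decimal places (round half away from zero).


AᵀA = [64808246448241/703967984784 -5143436627035/58663998732; -5143436627035/58663998732 408215818250/4888666561]; tr = 146957579401/837060624, det = 197262025/837060624
solving λ² − 146957579401/837060624·λ + 197262025/837060624 = 0 gives λ = 2809/16, 70225/52316289
σ_max=√(2809/16)=(53/4), σ_min=√(70225/52316289)=(265/7233) → κ = 361.6500

361.6500


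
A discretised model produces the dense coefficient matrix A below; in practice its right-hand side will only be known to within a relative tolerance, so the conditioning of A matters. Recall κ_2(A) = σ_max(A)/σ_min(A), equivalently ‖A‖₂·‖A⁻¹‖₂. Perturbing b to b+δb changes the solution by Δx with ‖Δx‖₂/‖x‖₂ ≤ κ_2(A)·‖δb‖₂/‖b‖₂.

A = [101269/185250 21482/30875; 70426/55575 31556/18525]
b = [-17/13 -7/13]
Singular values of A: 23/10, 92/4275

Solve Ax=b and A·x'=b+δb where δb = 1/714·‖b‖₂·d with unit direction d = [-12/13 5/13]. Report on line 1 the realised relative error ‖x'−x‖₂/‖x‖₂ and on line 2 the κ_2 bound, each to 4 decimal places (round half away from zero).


0.0020
0.1497

largest singular value 23/10, smallest 92/4275
κ = σ_max/σ_min = (23/10)/(92/4275) = 106.8750
worst-case relative error ≤ 106.8750 × 1/714 = 0.1497
solve Ax = b  →  x = [-37.4348 27.5326]
‖b‖ = 1.4142, ‖x‖ = 46.4694
Δx = A⁻¹·δb where δb = 1/714·1.4142·d; ‖Δx‖ = 0.0920
realised ‖Δx‖/‖x‖ = 0.0020
so the bound overstates the realised error by a factor of ≈ 75.5753 (computed from the unrounded values)


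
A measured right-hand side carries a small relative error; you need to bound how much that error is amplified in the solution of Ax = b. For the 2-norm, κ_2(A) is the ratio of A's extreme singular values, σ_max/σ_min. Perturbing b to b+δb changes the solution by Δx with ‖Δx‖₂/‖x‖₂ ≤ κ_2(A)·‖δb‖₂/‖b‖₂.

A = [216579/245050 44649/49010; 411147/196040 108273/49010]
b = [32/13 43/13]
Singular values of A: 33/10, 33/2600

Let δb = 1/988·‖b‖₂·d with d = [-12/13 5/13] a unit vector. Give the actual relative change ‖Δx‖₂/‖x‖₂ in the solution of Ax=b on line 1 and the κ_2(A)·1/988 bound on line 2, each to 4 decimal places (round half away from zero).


0.0042
0.2632

from the listed singular values, σ₁ = 33/10, σ_n = 33/2600
κ = σ_max/σ_min = (33/10)/(33/2600) = 260.0000
worst-case relative error ≤ 260.0000 × 1/988 = 0.2632
solve Ax = b  →  x = [57.8892 -53.4587]
2-norm of b is 4.1231; of x, 78.7972
Δx = A⁻¹·δb where δb = 1/988·4.1231·d; ‖Δx‖ = 0.3288
dividing the unrounded norms, ‖Δx‖/‖x‖ = 0.0042
tightness: 0.0042 against a bound of 0.2632 (unrounded ratio ≈ 0.0159)


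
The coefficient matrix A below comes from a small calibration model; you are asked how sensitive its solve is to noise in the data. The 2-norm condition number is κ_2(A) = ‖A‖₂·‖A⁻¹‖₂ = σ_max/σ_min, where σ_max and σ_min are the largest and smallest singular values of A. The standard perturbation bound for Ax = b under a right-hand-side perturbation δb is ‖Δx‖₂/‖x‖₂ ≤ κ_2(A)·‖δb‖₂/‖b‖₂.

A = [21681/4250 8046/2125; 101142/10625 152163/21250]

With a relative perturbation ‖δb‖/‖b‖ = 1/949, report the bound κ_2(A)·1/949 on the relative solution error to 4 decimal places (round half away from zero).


form AᵀA = [182250729/1562500 34171632/390625; 34171632/390625 102516921/1562500] with trace 5695353/31250 and determinant 59049/250000
solving λ² − 5695353/31250·λ + 59049/250000 = 0 gives λ = 729/4, 81/62500
κ_2(A) = √(λ_max/λ_min) = √((729/4) / (81/62500)) = 375.0000
bound on ‖Δx‖/‖x‖: κ·ε = 375.0000·1/949 = 0.3952

0.3952


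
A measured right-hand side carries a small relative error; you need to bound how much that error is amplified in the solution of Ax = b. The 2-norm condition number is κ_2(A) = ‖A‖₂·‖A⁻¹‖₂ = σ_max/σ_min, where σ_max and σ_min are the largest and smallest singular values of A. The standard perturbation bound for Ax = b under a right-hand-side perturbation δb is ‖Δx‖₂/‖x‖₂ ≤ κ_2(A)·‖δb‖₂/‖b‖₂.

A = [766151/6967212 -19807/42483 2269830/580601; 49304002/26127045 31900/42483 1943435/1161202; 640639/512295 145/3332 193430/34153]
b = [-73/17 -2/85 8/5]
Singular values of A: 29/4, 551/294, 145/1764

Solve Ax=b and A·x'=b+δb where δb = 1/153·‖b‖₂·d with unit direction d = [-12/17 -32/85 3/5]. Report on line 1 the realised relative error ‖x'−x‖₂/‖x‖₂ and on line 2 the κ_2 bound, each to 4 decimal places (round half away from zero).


0.0075
0.5765

from the listed singular values, σ₁ = 29/4, σ_n = 145/1764
κ_2(A) = (29/4) / (145/1764) = 88.2000
worst-case relative error ≤ 88.2000 × 1/153 = 0.5765
solve Ax = b  →  x = [-21.4529 43.4393 4.6855]
‖b‖ = 4.5826, ‖x‖ = 48.6740
with δb = [-0.0211 -0.0113 0.0180], A·Δx = δb → ‖Δx‖ = 0.3644
realised ‖Δx‖/‖x‖ = 0.0075
realised/bound (from unrounded values) ≈ 0.0130


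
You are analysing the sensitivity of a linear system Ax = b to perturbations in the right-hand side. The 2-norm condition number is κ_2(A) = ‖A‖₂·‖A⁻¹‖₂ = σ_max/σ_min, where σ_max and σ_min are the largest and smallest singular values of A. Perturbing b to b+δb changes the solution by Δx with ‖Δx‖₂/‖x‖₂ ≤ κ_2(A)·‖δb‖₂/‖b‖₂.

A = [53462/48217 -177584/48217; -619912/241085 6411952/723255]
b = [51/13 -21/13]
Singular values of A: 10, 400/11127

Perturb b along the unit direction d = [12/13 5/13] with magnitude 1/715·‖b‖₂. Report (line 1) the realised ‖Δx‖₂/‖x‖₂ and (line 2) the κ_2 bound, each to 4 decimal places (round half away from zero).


0.0020
0.3891

largest singular value 10, smallest 400/11127
κ = σ_max/σ_min = 10/(400/11127) = 278.1750
perturbation bound = 278.1750·1/715 = 0.3891
solve Ax = b  →  x = [80.1984 23.0787]
‖b‖₂ = 4.2426 and ‖x‖₂ = 83.4530
Δx = A⁻¹·δb where δb = 1/715·4.2426·d; ‖Δx‖ = 0.1651
realised ‖Δx‖/‖x‖ = 0.0020
realised/bound (from unrounded values) ≈ 0.0051


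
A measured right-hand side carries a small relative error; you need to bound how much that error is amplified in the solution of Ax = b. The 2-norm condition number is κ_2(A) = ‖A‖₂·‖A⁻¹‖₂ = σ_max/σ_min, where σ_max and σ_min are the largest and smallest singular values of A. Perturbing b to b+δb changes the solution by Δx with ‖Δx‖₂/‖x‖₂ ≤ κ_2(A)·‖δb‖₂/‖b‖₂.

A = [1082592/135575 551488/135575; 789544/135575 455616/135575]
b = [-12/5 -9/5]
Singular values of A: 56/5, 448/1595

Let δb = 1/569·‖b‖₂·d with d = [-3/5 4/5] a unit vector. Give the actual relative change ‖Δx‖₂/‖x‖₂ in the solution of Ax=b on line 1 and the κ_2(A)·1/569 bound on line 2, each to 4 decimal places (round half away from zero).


0.0701
0.0701

from the listed singular values, σ₁ = 56/5, σ_n = 448/1595
κ_2(A) = (56/5) / (448/1595) = 39.8750
κ_2(A)·‖δb‖/‖b‖ = 0.0701
solve Ax = b  →  x = [-0.2363 -0.1261]
‖b‖ = 3.0000, ‖x‖ = 0.2679
with δb = [-0.0032 0.0042], A·Δx = δb → ‖Δx‖ = 0.0188
dividing the unrounded norms, ‖Δx‖/‖x‖ = 0.0701
so the bound is sharp here: realised error equals the bound


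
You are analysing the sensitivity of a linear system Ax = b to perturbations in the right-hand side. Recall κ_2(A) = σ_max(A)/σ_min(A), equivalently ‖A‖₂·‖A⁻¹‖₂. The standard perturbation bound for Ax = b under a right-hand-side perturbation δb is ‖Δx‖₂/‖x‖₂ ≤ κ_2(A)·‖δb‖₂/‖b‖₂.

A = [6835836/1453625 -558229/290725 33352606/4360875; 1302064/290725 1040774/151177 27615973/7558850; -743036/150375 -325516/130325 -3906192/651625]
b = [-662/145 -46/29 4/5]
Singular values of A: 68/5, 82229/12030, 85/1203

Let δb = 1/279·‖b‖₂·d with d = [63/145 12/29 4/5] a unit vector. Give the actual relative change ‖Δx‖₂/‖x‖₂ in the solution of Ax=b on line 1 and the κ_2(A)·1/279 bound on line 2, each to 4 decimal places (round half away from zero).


largest singular value 68/5, smallest 85/1203
κ_2(A) = (68/5) / (85/1203) = 192.4800
perturbation bound = 192.4800·1/279 = 0.6899
solve Ax = b  →  x = [22.4682 -6.3525 -16.0068]
‖b‖₂ = 4.8990 and ‖x‖₂ = 28.3089
re-solving with b+δb shifts x by Δx of norm 0.2485
relative error = 0.0088
tightness: 0.0088 against a bound of 0.6899 (unrounded ratio ≈ 0.0127)

0.0088
0.6899


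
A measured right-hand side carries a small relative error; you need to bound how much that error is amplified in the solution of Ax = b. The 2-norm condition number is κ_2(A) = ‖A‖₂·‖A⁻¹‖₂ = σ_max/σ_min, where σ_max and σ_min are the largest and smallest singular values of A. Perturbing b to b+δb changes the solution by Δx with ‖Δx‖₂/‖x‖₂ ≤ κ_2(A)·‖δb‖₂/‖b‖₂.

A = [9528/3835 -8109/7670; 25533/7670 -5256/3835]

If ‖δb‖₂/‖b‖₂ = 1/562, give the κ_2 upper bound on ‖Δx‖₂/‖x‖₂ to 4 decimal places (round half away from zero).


0.3149

AᵀA = [40602609/2353156 -4229280/588289; -4229280/588289 7050321/2353156]; tr = 140985/6962, det = 729/55696
λ_max, λ_min = (140985/6962 ± √4968558144/12117361)/2 = 81/4, 9/13924
so κ_2 = √((81/4) / (9/13924)) = 177.0000
worst-case relative error ≤ 177.0000 × 1/562 = 0.3149


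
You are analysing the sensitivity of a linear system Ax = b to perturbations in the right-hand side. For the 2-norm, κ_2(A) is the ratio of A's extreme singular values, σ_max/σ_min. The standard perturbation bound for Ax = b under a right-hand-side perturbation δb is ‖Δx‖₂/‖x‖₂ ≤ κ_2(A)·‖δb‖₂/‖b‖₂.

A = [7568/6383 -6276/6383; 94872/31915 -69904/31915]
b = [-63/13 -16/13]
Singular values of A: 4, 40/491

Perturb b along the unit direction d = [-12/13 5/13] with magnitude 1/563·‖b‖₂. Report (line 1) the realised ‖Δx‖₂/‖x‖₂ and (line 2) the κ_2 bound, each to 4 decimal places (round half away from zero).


0.0022
0.0872

σ_max = 4, σ_min = 40/491
κ = σ_max/σ_min = 4/(40/491) = 49.1000
perturbation bound = 49.1000·1/563 = 0.0872
solve Ax = b  →  x = [28.8600 39.7300]
2-norm of b is 5.0000; of x, 49.1057
Δx = A⁻¹·δb where δb = 1/563·5.0000·d; ‖Δx‖ = 0.1090
realised ‖Δx‖/‖x‖ = 0.0022
so the bound overstates the realised error by a factor of ≈ 39.2846 (computed from the unrounded values)


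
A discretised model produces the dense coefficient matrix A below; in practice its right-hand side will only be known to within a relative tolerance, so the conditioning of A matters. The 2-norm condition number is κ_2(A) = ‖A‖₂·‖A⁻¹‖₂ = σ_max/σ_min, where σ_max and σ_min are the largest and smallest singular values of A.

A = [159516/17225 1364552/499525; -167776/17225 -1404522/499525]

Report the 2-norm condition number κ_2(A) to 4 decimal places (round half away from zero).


M = AᵀA = [53594140432/296700625 15631481376/296700625; 15631481376/296700625 4559672068/296700625]. tr(M)=93046100/474721, det(M)=153664/474721
solving λ² − 93046100/474721·λ + 153664/474721 = 0 gives λ = 196, 784/474721
κ = σ_max/σ_min = 14/(28/689) = 344.5000

344.5000


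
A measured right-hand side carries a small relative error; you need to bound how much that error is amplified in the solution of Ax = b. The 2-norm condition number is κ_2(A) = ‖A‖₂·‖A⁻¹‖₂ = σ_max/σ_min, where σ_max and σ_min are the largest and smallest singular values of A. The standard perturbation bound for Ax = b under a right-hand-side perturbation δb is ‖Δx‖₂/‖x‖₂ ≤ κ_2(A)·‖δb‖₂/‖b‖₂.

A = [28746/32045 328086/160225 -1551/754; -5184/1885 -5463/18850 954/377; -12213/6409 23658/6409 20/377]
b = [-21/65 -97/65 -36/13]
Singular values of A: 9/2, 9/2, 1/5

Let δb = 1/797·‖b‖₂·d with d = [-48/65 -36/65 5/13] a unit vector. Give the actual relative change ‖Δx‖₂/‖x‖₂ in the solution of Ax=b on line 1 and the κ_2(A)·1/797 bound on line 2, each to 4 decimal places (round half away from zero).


from the listed singular values, σ₁ = 9/2, σ_n = 1/5
κ_2(A) = (9/2) / (1/5) = 22.5000
bound on ‖Δx‖/‖x‖: κ·ε = 22.5000·1/797 = 0.0282
solve Ax = b  →  x = [0.4490 -0.5161 -0.1609]
2-norm of b is 3.1623; of x, 0.7027
re-solving with b+δb shifts x by Δx of norm 0.0198
relative error = 0.0282
so the bound is sharp here: realised error equals the bound

0.0282
0.0282


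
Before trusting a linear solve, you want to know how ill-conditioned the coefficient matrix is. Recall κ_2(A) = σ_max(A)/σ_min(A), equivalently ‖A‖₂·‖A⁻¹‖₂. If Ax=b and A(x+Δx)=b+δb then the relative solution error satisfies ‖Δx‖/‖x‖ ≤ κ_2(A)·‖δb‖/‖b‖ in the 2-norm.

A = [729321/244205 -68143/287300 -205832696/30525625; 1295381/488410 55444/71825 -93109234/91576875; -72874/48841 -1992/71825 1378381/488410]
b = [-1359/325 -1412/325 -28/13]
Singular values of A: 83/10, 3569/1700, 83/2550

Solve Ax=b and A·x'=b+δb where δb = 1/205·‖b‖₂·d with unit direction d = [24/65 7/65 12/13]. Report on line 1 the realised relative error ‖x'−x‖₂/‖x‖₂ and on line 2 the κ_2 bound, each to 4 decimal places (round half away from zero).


largest singular value 83/10, smallest 83/2550
condition number: (83/10) ÷ (83/2550) = 255.0000
κ_2(A)·‖δb‖/‖b‖ = 1.2439
solve Ax = b  →  x = [-43.0959 112.8888 -22.4383]
2-norm of b is 6.4031; of x, 122.9008
δb = ε·‖b‖·d = [0.0115 0.0034 0.0288]; solving A·Δx = δb gives ‖Δx‖ = 0.9596
realised ‖Δx‖/‖x‖ = 0.0078
so the bound overstates the realised error by a factor of ≈ 159.3092 (computed from the unrounded values)

0.0078
1.2439


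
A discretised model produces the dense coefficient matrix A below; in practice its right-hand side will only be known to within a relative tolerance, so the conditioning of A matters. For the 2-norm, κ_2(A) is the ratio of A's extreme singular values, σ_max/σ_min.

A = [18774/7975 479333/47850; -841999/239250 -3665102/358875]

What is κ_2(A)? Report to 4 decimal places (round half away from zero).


M = AᵀA = [1220189161/68062500 3038517664/51046875; 3038517664/51046875 125360188801/612562500]. tr(M)=109073513/490050, det(M)=492884401/3920400
solving λ² − 109073513/490050·λ + 492884401/3920400 = 0 gives λ = 22201/100, 22201/39204
κ = σ_max/σ_min = (149/10)/(149/198) = 19.8000

19.8000


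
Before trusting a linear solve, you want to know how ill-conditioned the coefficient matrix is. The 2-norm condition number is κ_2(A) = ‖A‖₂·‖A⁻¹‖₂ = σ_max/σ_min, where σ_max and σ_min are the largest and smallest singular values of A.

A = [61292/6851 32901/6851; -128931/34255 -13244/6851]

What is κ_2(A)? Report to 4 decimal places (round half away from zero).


AᵀA = [654088369/6943225 69765696/1388645; 69765696/1388645 7443073/277729]; tr = 2907146/24025, det = 14641/24025
λ_max, λ_min = (2907146/24025 ± √8450090865216/577200625)/2 = 121, 121/24025
κ = σ_max/σ_min = 11/(11/155) = 155.0000

155.0000


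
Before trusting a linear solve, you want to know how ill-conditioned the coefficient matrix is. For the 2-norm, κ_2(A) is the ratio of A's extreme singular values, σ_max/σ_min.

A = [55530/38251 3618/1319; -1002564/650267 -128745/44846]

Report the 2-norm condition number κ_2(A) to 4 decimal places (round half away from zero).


form AᵀA = [2254803156/502790929 4227580350/502790929; 4227580350/502790929 31707227169/2011163716] with trace 140921937/6959044 and determinant 6561/1739761
solving λ² − 140921937/6959044·λ + 6561/1739761 = 0 gives λ = 81/4, 324/1739761
κ = σ_max/σ_min = (9/2)/(18/1319) = 329.7500

329.7500


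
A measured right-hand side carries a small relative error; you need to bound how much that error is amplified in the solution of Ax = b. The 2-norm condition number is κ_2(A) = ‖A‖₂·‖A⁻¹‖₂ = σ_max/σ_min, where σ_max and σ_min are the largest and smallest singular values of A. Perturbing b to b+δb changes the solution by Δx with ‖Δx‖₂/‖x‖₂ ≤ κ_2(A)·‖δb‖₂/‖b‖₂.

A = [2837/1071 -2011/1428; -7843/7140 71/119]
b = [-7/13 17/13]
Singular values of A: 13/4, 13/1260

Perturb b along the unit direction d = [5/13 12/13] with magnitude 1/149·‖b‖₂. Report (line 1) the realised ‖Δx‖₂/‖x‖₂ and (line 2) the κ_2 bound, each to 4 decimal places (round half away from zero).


from the listed singular values, σ₁ = 13/4, σ_n = 13/1260
κ = σ_max/σ_min = (13/4)/(13/1260) = 315.0000
bound on ‖Δx‖/‖x‖: κ·ε = 315.0000·1/149 = 2.1141
solve Ax = b  →  x = [45.3394 85.6652]
2-norm of b is 1.4142; of x, 96.9236
with δb = [0.0037 0.0088], A·Δx = δb → ‖Δx‖ = 0.9199
relative error = 0.0095
tightness: 0.0095 against a bound of 2.1141 (unrounded ratio ≈ 0.0045)

0.0095
2.1141


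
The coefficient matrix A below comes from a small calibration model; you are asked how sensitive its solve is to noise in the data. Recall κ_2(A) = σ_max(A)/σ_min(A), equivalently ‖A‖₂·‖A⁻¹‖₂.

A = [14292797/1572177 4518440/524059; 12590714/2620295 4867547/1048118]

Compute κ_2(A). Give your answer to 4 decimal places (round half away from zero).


255.1200

M = AᵀA = [22608428592901/213818384025 1435413725333/14254558935; 1435413725333/14254558935 364561293881/3801215716]. tr(M)=205065404869/1016972100, det(M)=25411681/40678884
eigenvalues of AᵀA: λ = (tr ± √(tr²−4·det))/2 = 5041/25, 126025/40678884
κ_2(A) = √(λ_max/λ_min) = √((5041/25) / (126025/40678884)) = 255.1200


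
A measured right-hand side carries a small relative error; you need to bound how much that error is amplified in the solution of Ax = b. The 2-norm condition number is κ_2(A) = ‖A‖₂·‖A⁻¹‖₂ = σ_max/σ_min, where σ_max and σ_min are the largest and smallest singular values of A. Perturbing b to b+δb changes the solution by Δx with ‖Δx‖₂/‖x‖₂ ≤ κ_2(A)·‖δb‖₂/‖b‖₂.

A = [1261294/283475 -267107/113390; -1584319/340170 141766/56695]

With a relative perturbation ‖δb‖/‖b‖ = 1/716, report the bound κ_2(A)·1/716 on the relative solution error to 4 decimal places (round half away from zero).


AᵀA = [142714291681/3439822500 -1268557792/57330375; -1268557792/57330375 180423953/15288100]; tr = 317144777/5951250, det = 28398241/1190250000
char-poly roots: 5329/100 and 5329/11902500
κ = σ_max/σ_min = (73/10)/(73/3450) = 345.0000
κ_2(A)·‖δb‖/‖b‖ = 0.4818

0.4818


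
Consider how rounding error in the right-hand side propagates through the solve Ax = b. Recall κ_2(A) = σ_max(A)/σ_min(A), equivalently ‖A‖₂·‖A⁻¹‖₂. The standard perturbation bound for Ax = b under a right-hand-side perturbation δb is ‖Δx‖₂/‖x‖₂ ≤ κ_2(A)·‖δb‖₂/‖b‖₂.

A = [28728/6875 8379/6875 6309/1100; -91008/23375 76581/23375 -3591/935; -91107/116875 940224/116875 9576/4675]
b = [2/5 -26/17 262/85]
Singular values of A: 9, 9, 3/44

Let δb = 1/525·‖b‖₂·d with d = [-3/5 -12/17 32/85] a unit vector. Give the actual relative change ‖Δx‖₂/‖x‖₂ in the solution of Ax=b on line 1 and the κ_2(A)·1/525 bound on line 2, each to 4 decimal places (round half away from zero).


0.0033
0.2514

from the listed singular values, σ₁ = 9, σ_n = 3/44
condition number: 9 ÷ (3/44) = 132.0000
κ_2(A)·‖δb‖/‖b‖ = 0.2514
solve Ax = b  →  x = [-22.4622 -6.3200 17.7778]
‖b‖₂ = 3.4641 and ‖x‖₂ = 29.3350
δb = ε·‖b‖·d = [-0.0040 -0.0047 0.0025]; solving A·Δx = δb gives ‖Δx‖ = 0.0968
relative error = 0.0033
so the bound overstates the realised error by a factor of ≈ 76.2146 (computed from the unrounded values)


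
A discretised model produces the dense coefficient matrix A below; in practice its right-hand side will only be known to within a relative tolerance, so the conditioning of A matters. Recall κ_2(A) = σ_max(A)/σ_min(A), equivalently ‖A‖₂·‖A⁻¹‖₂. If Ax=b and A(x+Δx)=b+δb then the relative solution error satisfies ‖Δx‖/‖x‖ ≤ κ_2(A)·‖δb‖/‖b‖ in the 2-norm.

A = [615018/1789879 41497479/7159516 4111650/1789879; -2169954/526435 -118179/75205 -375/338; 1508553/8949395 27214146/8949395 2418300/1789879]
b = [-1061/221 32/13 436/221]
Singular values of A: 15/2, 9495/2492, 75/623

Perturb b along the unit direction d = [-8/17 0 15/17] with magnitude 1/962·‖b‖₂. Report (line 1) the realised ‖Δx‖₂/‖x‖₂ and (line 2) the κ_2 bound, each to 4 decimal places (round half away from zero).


0.0015
0.0648

σ_max = 15/2, σ_min = 75/623
κ_2(A) = (15/2) / (75/623) = 62.3000
worst-case relative error ≤ 62.3000 × 1/962 = 0.0648
solve Ax = b  →  x = [-3.9681 -12.6674 30.4656]
2-norm of b is 5.7446; of x, 33.2320
δb = ε·‖b‖·d = [-0.0028 0.0000 0.0053]; solving A·Δx = δb gives ‖Δx‖ = 0.0496
realised ‖Δx‖/‖x‖ = 0.0015
tightness: 0.0015 against a bound of 0.0648 (unrounded ratio ≈ 0.0230)


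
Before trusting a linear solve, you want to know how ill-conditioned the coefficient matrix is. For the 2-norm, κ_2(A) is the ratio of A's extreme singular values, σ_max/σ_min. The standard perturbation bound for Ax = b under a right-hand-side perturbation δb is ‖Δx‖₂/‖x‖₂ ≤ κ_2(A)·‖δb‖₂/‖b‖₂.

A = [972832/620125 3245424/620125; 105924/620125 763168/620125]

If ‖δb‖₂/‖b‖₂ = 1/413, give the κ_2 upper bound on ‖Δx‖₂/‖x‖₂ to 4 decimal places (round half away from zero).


form AᵀA = [4557392/1830125 15410304/1830125; 15410304/1830125 52898048/1830125] with trace 11491088/366025 and determinant 9834496/9150625
eigenvalues of AᵀA: λ = (tr ± √(tr²−4·det))/2 = 784/25, 12544/366025
σ_max=√(784/25)=(28/5), σ_min=√(12544/366025)=(112/605) → κ = 30.2500
perturbation bound = 30.2500·1/413 = 0.0732

0.0732


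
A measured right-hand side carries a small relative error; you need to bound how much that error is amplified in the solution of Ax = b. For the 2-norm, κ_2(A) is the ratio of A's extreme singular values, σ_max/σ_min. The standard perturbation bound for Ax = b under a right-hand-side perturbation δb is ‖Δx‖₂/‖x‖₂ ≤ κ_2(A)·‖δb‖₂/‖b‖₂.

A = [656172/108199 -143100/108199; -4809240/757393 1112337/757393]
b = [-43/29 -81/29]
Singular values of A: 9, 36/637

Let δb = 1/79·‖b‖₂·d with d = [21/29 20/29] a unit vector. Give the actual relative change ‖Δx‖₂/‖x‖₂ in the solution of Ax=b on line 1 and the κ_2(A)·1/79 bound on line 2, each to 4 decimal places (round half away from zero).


σ_max = 9, σ_min = 36/637
κ_2(A) = 9 / (36/637) = 159.2500
perturbation bound = 159.2500·1/79 = 2.0158
solve Ax = b  →  x = [-11.5440 -51.8130]
2-norm of b is 3.1623; of x, 53.0834
re-solving with b+δb shifts x by Δx of norm 0.7083
dividing the unrounded norms, ‖Δx‖/‖x‖ = 0.0133
so the bound overstates the realised error by a factor of ≈ 151.0781 (computed from the unrounded values)

0.0133
2.0158


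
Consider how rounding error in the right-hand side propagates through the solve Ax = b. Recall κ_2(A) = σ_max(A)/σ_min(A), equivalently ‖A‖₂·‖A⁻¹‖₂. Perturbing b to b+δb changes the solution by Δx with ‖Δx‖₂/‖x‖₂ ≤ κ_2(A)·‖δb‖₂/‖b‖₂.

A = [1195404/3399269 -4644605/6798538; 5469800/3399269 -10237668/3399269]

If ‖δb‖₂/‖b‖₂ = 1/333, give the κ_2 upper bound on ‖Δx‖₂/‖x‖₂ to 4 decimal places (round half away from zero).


form AᵀA = [18648246736/6873902281 -34963763310/6873902281; -34963763310/6873902281 262231850041/27495609124] with trace 1165483865/95140516 and determinant 38416/23785129
λ_max, λ_min = (1165483865/95140516 ± √1358294160886335729/9051717784746256)/2 = 49/4, 3136/23785129
σ_max=√(49/4)=(7/2), σ_min=√(3136/23785129)=(56/4877) → κ = 304.8125
κ_2(A)·‖δb‖/‖b‖ = 0.9154

0.9154


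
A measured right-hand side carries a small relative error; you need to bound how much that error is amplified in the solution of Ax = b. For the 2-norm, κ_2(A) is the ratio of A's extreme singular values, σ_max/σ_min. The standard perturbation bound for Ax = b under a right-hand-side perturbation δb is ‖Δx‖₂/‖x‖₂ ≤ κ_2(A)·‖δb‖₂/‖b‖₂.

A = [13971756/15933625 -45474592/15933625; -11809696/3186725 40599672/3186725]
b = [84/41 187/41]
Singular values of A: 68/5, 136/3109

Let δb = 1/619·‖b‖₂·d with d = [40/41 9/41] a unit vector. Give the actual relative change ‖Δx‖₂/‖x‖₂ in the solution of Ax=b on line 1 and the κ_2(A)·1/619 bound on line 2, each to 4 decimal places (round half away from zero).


σ_max = 68/5, σ_min = 136/3109
κ_2(A) = (68/5) / (136/3109) = 310.9000
bound on ‖Δx‖/‖x‖: κ·ε = 310.9000·1/619 = 0.5023
solve Ax = b  →  x = [65.7553 19.4850]
2-norm of b is 5.0000; of x, 68.5815
with δb = [0.0079 0.0018], A·Δx = δb → ‖Δx‖ = 0.1847
dividing the unrounded norms, ‖Δx‖/‖x‖ = 0.0027
realised/bound (from unrounded values) ≈ 0.0054

0.0027
0.5023


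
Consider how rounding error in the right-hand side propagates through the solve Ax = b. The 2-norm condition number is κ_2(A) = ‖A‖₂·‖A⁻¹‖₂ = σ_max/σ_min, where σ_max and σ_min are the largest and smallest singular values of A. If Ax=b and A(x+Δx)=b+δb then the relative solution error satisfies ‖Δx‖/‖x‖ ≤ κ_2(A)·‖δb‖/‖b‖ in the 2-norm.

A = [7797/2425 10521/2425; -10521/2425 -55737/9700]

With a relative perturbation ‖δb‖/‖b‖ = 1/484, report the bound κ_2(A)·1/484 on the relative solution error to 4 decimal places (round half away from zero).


0.4810

AᵀA = [6859386/235225 36581517/940900; 36581517/940900 195107049/3763600]; tr = 12194289/150544, det = 18225/150544
eigenvalues of AᵀA: λ = (tr ± √(tr²−4·det))/2 = 81, 225/150544
κ = σ_max/σ_min = 9/(15/388) = 232.8000
κ_2(A)·‖δb‖/‖b‖ = 0.4810


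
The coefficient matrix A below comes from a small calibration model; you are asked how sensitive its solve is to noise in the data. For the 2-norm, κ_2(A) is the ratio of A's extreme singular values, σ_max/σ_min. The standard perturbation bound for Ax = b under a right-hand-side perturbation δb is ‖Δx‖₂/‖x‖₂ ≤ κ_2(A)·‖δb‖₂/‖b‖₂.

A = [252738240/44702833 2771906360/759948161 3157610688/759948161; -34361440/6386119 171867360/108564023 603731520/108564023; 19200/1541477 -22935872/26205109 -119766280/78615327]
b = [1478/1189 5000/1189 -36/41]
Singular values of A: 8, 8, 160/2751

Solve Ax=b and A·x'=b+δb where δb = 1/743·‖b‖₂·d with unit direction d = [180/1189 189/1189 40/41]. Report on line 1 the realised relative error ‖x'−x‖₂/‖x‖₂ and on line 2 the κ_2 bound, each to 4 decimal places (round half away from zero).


0.1851
0.1851

from the listed singular values, σ₁ = 8, σ_n = 160/2751
κ_2(A) = 8 / (160/2751) = 137.5500
κ_2(A)·‖δb‖/‖b‖ = 0.1851
solve Ax = b  →  x = [-0.2439 0.1869 0.4670]
‖b‖ = 4.4721, ‖x‖ = 0.5590
with δb = [0.0009 0.0010 0.0059], A·Δx = δb → ‖Δx‖ = 0.1035
dividing the unrounded norms, ‖Δx‖/‖x‖ = 0.1851
so the bound is sharp here: realised error equals the bound


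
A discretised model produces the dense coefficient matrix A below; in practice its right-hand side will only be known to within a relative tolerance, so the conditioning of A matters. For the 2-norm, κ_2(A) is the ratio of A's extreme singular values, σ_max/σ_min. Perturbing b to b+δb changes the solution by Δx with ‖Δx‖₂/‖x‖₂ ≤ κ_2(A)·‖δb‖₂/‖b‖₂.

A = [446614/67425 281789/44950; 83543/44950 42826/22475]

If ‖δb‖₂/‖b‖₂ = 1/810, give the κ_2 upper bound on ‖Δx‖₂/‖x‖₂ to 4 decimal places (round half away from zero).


AᵀA = [1377073849/29095236 109267480/2424603; 109267480/2424603 138786089/3232804]; tr = 1561325/17298, det = 130321/138384
λ_max, λ_min = (1561325/17298 ± √609152152324/74805201)/2 = 361/4, 361/34596
σ_max=√(361/4)=(19/2), σ_min=√(361/34596)=(19/186) → κ = 93.0000
worst-case relative error ≤ 93.0000 × 1/810 = 0.1148

0.1148


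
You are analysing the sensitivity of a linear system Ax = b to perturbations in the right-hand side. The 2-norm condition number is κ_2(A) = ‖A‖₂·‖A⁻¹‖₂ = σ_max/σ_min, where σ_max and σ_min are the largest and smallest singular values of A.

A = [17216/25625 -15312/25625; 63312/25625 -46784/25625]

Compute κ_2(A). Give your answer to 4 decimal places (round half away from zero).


41.0000

M = AᵀA = [1377536/210125 -1032192/210125; -1032192/210125 775424/210125]. tr(M)=430592/42025, det(M)=65536/1050625
char-poly roots: 256/25 and 256/42025
σ_max=√(256/25)=(16/5), σ_min=√(256/42025)=(16/205) → κ = 41.0000


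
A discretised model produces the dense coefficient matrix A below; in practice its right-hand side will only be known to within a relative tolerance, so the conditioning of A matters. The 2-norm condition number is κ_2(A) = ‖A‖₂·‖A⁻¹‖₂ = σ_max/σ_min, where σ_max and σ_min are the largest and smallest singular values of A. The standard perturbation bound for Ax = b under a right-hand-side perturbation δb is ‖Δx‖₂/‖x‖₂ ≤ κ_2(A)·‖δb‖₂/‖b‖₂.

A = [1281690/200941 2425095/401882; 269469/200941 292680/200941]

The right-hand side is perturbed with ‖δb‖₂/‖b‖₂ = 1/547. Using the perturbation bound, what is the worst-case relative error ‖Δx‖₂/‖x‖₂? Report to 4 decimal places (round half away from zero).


0.1236

form AᵀA = [1020429981/24019801 971432595/24019801; 971432595/24019801 3702398625/96079204] with trace 9255789/114244 and determinant 164025/114244
char-poly roots: 81 and 2025/114244
κ_2(A) = √(λ_max/λ_min) = √(81 / (2025/114244)) = 67.6000
κ_2(A)·‖δb‖/‖b‖ = 0.1236


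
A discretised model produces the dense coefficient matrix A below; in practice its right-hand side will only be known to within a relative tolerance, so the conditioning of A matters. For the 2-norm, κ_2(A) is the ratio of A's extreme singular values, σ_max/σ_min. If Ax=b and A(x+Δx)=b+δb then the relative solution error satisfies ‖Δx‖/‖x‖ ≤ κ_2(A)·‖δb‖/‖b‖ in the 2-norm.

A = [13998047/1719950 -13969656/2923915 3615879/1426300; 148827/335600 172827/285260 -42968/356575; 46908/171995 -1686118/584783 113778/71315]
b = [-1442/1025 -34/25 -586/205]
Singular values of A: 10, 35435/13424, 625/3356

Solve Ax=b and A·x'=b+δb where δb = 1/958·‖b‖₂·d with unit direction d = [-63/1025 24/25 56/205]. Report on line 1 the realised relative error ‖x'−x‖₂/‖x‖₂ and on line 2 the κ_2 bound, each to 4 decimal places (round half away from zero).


largest singular value 10, smallest 625/3356
κ_2(A) = 10 / (625/3356) = 53.6960
κ_2(A)·‖δb‖/‖b‖ = 0.0561
solve Ax = b  →  x = [0.2946 -4.4130 -9.8175]
‖b‖₂ = 3.4641 and ‖x‖₂ = 10.7678
with δb = [-0.0002 0.0035 0.0010], A·Δx = δb → ‖Δx‖ = 0.0194
dividing the unrounded norms, ‖Δx‖/‖x‖ = 0.0018
realised/bound (from unrounded values) ≈ 0.0322

0.0018
0.0561


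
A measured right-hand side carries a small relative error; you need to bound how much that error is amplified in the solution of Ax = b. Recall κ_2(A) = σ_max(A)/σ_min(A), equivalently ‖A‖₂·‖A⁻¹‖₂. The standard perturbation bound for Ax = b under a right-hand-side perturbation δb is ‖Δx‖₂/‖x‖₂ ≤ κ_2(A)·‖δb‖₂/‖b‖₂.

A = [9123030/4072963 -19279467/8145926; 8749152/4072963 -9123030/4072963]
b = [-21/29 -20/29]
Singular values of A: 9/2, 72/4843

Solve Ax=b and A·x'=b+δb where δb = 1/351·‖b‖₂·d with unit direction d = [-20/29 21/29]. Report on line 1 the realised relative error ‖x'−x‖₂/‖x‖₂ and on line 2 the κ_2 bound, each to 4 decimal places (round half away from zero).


0.8624
0.8624

σ_max = 9/2, σ_min = 72/4843
κ = σ_max/σ_min = (9/2)/(72/4843) = 302.6875
bound on ‖Δx‖/‖x‖: κ·ε = 302.6875·1/351 = 0.8624
solve Ax = b  →  x = [-0.1533 0.1609]
‖b‖ = 1.0000, ‖x‖ = 0.2222
re-solving with b+δb shifts x by Δx of norm 0.1916
relative error = 0.8624
realised/bound = 1 exactly: the bound is attained for this b and d


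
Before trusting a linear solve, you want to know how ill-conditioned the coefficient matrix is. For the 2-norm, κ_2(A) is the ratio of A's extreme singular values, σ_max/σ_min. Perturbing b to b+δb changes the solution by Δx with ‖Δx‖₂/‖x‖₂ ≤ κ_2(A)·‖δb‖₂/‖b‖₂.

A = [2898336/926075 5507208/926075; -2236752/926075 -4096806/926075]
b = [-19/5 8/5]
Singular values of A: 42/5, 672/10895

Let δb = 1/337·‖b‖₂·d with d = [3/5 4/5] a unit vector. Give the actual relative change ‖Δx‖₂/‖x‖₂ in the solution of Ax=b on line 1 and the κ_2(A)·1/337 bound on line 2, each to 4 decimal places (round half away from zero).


largest singular value 42/5, smallest 672/10895
κ_2(A) = (42/5) / (672/10895) = 136.1875
perturbation bound = 136.1875·1/337 = 0.4041
solve Ax = b  →  x = [14.0813 -8.0497]
‖b‖ = 4.1231, ‖x‖ = 16.2198
with δb = [0.0073 0.0098], A·Δx = δb → ‖Δx‖ = 0.1984
realised ‖Δx‖/‖x‖ = 0.0122
tightness: 0.0122 against a bound of 0.4041 (unrounded ratio ≈ 0.0303)

0.0122
0.4041


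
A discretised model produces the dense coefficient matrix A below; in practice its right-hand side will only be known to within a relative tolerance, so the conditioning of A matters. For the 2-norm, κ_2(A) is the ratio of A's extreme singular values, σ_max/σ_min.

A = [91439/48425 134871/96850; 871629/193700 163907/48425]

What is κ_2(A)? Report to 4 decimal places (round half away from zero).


298.0000

M = AᵀA = [5287068433/222010000 991307889/55502500; 991307889/55502500 743504173/55502500]. tr(M)=66088681/1776080, det(M)=13845841/888040000
eigenvalues of AᵀA: λ = (tr ± √(tr²−4·det))/2 = 3721/100, 3721/8880400
so κ_2 = √((3721/100) / (3721/8880400)) = 298.0000


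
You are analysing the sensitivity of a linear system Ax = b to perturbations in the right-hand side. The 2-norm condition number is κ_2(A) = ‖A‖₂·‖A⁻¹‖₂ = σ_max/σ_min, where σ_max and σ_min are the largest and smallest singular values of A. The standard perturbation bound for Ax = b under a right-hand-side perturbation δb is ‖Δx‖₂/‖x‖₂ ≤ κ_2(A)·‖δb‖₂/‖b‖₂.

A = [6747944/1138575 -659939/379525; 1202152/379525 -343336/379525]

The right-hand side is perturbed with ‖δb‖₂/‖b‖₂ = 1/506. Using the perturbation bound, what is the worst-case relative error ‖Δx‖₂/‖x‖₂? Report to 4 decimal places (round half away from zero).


0.6618

M = AᵀA = [202564958848/4485650625 -19693624888/1495216875; -19693624888/1495216875 1914875753/498405625]. tr(M)=351678145/7177041, det(M)=153664/7177041
solving λ² − 351678145/7177041·λ + 153664/7177041 = 0 gives λ = 49, 3136/7177041
so κ_2 = √(49 / (3136/7177041)) = 334.8750
perturbation bound = 334.8750·1/506 = 0.6618


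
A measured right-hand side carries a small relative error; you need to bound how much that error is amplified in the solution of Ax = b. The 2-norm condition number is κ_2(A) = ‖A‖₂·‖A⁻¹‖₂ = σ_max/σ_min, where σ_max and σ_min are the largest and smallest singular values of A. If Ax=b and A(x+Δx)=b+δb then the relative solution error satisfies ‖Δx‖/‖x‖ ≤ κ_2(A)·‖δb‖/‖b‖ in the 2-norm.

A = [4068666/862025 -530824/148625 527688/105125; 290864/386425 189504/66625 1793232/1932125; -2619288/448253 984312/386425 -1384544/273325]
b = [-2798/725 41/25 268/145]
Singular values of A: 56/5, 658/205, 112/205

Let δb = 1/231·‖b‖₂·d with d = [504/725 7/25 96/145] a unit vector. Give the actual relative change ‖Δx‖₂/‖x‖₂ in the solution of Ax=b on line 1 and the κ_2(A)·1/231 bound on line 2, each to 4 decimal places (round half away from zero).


σ_max = 56/5, σ_min = 112/205
κ = σ_max/σ_min = (56/5)/(112/205) = 20.5000
perturbation bound = 20.5000·1/231 = 0.0887
solve Ax = b  →  x = [1.1971 0.7125 -1.3875]
‖b‖₂ = 4.5826 and ‖x‖₂ = 1.9662
with δb = [0.0138 0.0056 0.0131], A·Δx = δb → ‖Δx‖ = 0.0363
realised ‖Δx‖/‖x‖ = 0.0185
so the bound overstates the realised error by a factor of ≈ 4.8055 (computed from the unrounded values)

0.0185
0.0887


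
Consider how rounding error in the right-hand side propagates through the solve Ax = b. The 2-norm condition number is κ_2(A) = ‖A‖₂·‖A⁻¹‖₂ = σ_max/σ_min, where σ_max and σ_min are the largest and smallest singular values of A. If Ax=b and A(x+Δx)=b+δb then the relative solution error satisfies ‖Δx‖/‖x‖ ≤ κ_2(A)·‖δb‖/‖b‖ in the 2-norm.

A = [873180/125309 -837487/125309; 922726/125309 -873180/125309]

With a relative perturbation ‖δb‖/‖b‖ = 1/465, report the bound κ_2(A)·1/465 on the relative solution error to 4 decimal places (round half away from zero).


0.6409

M = AᵀA = [1918985236/18671041 -1827565740/18671041; -1827565740/18671041 1740580009/18671041]. tr(M)=4351445/22201, det(M)=9604/22201
eigenvalues of AᵀA: λ = (tr ± √(tr²−4·det))/2 = 196, 49/22201
κ = σ_max/σ_min = 14/(7/149) = 298.0000
worst-case relative error ≤ 298.0000 × 1/465 = 0.6409


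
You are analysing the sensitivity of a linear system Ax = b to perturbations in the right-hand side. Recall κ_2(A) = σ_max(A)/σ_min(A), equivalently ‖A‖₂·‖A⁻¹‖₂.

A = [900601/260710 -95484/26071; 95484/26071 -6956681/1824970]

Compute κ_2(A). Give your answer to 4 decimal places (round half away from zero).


217.0000

form AᵀA = [2048515561/80820100 -752795856/28287035; -752795856/28287035 110665472521/3960184900] with trace 25094261/470890 and determinant 28398241/470890000
λ_max, λ_min = (25094261/470890 ± √3935427783408144/1385858700625)/2 = 5329/100, 5329/4708900
κ_2(A) = √(λ_max/λ_min) = √((5329/100) / (5329/4708900)) = 217.0000


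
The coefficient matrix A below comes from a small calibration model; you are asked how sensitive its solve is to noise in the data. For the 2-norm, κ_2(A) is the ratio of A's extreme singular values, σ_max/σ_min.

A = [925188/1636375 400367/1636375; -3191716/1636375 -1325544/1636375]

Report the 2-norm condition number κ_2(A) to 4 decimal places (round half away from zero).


AᵀA = [17668838176/4284357025 1472375916/856871405; 1472375916/856871405 3067777009/4284357025]; tr = 24540373/5070245, det = 234256/633780625
eigenvalues of AᵀA: λ = (tr ± √(tr²−4·det))/2 = 121/25, 1936/25351225
σ_max=√(121/25)=(11/5), σ_min=√(1936/25351225)=(44/5035) → κ = 251.7500

251.7500
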